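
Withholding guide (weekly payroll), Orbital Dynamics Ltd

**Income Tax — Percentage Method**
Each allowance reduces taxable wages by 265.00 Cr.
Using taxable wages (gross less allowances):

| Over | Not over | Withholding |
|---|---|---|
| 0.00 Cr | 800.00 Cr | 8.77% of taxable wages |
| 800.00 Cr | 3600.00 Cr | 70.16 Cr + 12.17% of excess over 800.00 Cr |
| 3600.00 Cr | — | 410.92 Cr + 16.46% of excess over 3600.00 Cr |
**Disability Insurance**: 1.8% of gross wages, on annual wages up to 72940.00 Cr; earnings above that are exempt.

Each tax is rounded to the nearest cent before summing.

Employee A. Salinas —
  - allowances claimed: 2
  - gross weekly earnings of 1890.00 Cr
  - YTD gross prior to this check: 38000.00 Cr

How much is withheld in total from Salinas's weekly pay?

Income Tax: taxable = 1890.00 Cr − 2×265.00 Cr = 1360.00 Cr
  70.16 Cr + 12.17% × (1360.00 Cr − 800.00 Cr) = 70.16 Cr + 12.17% × 560.00 Cr = 138.31 Cr
Disability Insurance: 1.8% × 1890.00 Cr = 34.02 Cr
Total: 138.31 Cr + 34.02 Cr = 172.33 Cr

172.33 Cr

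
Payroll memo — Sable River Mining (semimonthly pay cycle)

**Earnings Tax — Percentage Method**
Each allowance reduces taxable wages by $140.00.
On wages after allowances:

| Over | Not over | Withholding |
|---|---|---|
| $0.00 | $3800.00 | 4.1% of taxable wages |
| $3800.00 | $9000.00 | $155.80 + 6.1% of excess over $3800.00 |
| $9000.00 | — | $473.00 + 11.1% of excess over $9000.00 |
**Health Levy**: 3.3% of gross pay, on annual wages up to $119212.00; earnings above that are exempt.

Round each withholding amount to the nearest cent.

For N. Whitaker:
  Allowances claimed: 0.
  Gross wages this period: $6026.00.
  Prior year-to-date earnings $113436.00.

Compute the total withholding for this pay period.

Earnings Tax: taxable = $6026.00
  $155.80 + 6.1% × ($6026.00 − $3800.00) = $155.80 + 6.1% × $2226.00 = $291.59
Health Levy: cap $119212.00 − YTD $113436.00 = $5776.00 subject; 3.3% × $5776.00 = $190.61
Total: $291.59 + $190.61 = $482.20

$482.20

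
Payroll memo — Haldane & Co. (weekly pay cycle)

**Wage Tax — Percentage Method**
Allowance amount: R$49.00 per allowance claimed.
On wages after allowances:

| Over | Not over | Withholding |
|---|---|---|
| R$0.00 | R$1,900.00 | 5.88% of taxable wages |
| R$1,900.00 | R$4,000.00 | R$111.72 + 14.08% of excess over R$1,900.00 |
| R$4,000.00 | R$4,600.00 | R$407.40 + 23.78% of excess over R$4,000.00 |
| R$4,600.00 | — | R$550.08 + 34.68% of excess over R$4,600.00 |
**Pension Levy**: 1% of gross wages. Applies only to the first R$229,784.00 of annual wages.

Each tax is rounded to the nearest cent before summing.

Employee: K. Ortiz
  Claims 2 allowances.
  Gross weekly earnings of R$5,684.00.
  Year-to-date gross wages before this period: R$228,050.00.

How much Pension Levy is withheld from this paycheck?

Pension Levy: cap R$229,784.00 − YTD R$228,050.00 = R$1,734.00 subject; 1% × R$1,734.00 = R$17.34

R$17.34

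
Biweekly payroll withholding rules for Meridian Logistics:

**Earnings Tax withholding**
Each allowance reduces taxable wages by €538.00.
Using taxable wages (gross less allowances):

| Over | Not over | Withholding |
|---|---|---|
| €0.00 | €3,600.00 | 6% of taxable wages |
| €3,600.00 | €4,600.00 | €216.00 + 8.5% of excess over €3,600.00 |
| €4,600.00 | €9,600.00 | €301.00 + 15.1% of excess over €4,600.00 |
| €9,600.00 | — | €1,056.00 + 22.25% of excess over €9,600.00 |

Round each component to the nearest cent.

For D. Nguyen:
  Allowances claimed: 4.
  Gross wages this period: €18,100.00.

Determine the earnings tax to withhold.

Earnings Tax: taxable = €18,100.00 − 4×€538.00 = €15,948.00
  €1,056.00 + 22.25% × (€15,948.00 − €9,600.00) = €1,056.00 + 22.25% × €6,348.00 = €2,468.43

€2,468.43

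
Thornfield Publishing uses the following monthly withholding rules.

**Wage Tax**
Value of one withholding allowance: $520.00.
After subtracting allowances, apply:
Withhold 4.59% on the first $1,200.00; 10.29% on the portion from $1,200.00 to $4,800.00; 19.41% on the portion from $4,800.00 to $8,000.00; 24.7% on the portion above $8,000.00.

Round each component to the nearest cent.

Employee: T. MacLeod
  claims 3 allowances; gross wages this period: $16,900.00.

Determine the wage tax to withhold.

$2,859.62

Wage Tax: taxable = $16,900.00 − 3×$520.00 = $15,340.00
  $1,046.64 + 24.7% × ($15,340.00 − $8,000.00) = $1,046.64 + 24.7% × $7,340.00 = $2,859.62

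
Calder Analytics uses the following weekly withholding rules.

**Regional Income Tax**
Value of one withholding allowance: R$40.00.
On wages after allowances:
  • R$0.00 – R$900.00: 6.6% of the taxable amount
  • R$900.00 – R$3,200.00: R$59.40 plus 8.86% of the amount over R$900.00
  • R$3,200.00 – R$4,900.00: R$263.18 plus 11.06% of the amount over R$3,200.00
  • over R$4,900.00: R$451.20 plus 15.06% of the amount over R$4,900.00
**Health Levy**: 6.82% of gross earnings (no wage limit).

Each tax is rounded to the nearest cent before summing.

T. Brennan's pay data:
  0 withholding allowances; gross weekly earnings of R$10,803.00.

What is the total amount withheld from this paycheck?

Regional Income Tax: taxable = R$10,803.00
  R$451.20 + 15.06% × (R$10,803.00 − R$4,900.00) = R$451.20 + 15.06% × R$5,903.00 = R$1,340.19
Health Levy: 6.82% × R$10,803.00 = R$736.76
Total: R$1,340.19 + R$736.76 = R$2,076.95

R$2,076.95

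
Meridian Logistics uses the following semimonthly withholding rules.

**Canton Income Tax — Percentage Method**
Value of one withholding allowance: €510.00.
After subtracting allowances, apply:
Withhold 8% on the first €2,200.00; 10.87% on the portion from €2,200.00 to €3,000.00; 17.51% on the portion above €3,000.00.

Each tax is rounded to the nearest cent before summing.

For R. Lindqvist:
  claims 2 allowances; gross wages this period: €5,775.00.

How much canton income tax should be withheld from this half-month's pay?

€570.26

Canton Income Tax: taxable = €5,775.00 − 2×€510.00 = €4,755.00
  €262.96 + 17.51% × (€4,755.00 − €3,000.00) = €262.96 + 17.51% × €1,755.00 = €570.26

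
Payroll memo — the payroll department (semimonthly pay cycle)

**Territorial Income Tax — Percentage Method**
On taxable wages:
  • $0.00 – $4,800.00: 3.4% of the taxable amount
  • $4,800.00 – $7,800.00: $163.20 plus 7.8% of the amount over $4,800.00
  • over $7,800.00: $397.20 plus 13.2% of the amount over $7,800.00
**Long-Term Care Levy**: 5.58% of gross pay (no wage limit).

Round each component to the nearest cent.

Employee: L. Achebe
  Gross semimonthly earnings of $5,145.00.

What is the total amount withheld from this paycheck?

$477.20

Territorial Income Tax: taxable = $5,145.00
  $163.20 + 7.8% × ($5,145.00 − $4,800.00) = $163.20 + 7.8% × $345.00 = $190.11
Long-Term Care Levy: 5.58% × $5,145.00 = $287.09
Total: $190.11 + $287.09 = $477.20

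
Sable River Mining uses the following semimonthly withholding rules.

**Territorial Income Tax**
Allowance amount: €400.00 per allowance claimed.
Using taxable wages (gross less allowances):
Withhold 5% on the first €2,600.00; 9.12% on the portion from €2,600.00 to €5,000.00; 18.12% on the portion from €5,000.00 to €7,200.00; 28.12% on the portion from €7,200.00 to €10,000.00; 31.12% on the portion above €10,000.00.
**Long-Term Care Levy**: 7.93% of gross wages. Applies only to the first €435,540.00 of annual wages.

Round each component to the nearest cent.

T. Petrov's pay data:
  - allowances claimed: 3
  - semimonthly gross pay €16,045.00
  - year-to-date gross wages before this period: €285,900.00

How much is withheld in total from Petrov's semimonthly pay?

€4,315.01

Territorial Income Tax: taxable = €16,045.00 − 3×€400.00 = €14,845.00
  €1,534.88 + 31.12% × (€14,845.00 − €10,000.00) = €1,534.88 + 31.12% × €4,845.00 = €3,042.64
Long-Term Care Levy: 7.93% × €16,045.00 = €1,272.37
Total: €3,042.64 + €1,272.37 = €4,315.01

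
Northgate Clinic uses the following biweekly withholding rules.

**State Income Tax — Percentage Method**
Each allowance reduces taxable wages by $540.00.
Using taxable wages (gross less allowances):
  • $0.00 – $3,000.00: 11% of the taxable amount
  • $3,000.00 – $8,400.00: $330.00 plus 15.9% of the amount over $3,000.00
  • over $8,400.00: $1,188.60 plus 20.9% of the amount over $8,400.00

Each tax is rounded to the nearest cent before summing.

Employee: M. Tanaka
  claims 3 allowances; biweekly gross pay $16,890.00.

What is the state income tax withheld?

State Income Tax: taxable = $16,890.00 − 3×$540.00 = $15,270.00
  $1,188.60 + 20.9% × ($15,270.00 − $8,400.00) = $1,188.60 + 20.9% × $6,870.00 = $2,624.43

$2,624.43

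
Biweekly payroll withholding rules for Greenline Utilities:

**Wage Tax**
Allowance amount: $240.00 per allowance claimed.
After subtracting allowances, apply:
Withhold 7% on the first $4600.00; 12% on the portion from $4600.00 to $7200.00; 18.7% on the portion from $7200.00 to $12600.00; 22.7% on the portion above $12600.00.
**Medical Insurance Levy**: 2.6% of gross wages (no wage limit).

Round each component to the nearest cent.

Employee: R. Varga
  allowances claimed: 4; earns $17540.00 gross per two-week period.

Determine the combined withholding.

$3003.30

Wage Tax: taxable = $17540.00 − 4×$240.00 = $16580.00
  $1643.80 + 22.7% × ($16580.00 − $12600.00) = $1643.80 + 22.7% × $3980.00 = $2547.26
Medical Insurance Levy: 2.6% × $17540.00 = $456.04
Total: $2547.26 + $456.04 = $3003.30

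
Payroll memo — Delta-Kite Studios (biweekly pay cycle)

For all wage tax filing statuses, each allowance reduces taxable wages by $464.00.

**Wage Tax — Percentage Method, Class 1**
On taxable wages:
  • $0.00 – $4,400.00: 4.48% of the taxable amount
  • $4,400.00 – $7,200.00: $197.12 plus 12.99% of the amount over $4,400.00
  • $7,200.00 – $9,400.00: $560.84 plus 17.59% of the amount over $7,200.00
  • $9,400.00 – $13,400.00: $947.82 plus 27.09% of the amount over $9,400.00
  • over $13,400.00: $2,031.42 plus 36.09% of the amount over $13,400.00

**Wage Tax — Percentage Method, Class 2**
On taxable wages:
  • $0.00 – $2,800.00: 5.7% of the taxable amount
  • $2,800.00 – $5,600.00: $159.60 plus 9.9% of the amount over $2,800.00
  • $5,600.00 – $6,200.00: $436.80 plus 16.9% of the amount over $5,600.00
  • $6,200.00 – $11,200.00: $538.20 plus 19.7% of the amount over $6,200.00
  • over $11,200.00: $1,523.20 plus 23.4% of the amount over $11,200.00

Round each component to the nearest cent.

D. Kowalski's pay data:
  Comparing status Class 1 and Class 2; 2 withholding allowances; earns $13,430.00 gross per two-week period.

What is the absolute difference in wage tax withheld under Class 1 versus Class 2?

$39.72

Wage Tax (Class 1): taxable = $13,430.00 − 2×$464.00 = $12,502.00
  $947.82 + 27.09% × ($12,502.00 − $9,400.00) = $947.82 + 27.09% × $3,102.00 = $1,788.15
Wage Tax (Class 2): taxable = $13,430.00 − 2×$464.00 = $12,502.00
  $1,523.20 + 23.4% × ($12,502.00 − $11,200.00) = $1,523.20 + 23.4% × $1,302.00 = $1,827.87
Difference: |$1,788.15 − $1,827.87| = $39.72 (higher under Class 2)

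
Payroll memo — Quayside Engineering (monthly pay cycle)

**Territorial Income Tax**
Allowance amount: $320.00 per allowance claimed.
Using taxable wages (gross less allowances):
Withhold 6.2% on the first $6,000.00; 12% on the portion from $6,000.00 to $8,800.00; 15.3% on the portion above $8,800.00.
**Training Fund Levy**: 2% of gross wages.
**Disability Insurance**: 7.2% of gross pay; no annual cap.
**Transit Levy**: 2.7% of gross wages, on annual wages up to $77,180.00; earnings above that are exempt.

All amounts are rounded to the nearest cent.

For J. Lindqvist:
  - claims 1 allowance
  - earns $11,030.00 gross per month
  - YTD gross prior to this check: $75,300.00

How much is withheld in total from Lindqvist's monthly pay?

Territorial Income Tax: taxable = $11,030.00 − 1×$320.00 = $10,710.00
  $708.00 + 15.3% × ($10,710.00 − $8,800.00) = $708.00 + 15.3% × $1,910.00 = $1,000.23
Training Fund Levy: 2% × $11,030.00 = $220.60
Disability Insurance: 7.2% × $11,030.00 = $794.16
Transit Levy: cap $77,180.00 − YTD $75,300.00 = $1,880.00 subject; 2.7% × $1,880.00 = $50.76
Total: $1,000.23 + $220.60 + $794.16 + $50.76 = $2,065.75

$2,065.75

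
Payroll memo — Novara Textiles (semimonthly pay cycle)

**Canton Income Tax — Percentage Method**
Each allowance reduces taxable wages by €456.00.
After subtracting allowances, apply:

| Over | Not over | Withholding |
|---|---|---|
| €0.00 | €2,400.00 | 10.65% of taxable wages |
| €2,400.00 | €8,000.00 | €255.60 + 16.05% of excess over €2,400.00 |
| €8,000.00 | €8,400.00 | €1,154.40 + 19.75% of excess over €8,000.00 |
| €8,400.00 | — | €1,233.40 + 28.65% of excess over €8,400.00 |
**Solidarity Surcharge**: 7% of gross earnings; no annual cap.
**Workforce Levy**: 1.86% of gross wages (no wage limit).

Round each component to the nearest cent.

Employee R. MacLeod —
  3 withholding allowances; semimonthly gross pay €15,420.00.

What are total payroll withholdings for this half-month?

€4,218.91

Canton Income Tax: taxable = €15,420.00 − 3×€456.00 = €14,052.00
  €1,233.40 + 28.65% × (€14,052.00 − €8,400.00) = €1,233.40 + 28.65% × €5,652.00 = €2,852.70
Solidarity Surcharge: 7% × €15,420.00 = €1,079.40
Workforce Levy: 1.86% × €15,420.00 = €286.81
Total: €2,852.70 + €1,079.40 + €286.81 = €4,218.91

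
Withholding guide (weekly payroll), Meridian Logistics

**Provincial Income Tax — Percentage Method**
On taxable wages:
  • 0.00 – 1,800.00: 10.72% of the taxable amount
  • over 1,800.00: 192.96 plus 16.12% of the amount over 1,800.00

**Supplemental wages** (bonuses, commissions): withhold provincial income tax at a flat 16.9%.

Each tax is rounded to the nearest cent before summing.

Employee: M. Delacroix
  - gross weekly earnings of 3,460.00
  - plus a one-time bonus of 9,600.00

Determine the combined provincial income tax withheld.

Provincial Income Tax: taxable = 3,460.00
  192.96 + 16.12% × (3,460.00 − 1,800.00) = 192.96 + 16.12% × 1,660.00 = 460.55
Supplemental (16.9% flat on bonus): 16.9% × 9,600.00 = 1,622.40
Total provincial income tax: 460.55 + 1,622.40 = 2,082.95

2,082.95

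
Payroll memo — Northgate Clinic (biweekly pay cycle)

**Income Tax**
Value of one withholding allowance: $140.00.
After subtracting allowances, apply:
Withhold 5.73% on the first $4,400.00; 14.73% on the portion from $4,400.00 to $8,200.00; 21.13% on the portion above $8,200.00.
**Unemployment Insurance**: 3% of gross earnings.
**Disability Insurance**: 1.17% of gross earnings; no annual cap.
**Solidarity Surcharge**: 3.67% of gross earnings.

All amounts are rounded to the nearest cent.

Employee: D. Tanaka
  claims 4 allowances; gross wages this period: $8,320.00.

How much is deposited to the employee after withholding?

$6,920.67

Income Tax: taxable = $8,320.00 − 4×$140.00 = $7,760.00
  $252.12 + 14.73% × ($7,760.00 − $4,400.00) = $252.12 + 14.73% × $3,360.00 = $747.05
Unemployment Insurance: 3% × $8,320.00 = $249.60
Disability Insurance: 1.17% × $8,320.00 = $97.34
Solidarity Surcharge: 3.67% × $8,320.00 = $305.34
Total withheld: $747.05 + $249.60 + $97.34 + $305.34 = $1,399.33
Net pay: $8,320.00 − $1,399.33 = $6,920.67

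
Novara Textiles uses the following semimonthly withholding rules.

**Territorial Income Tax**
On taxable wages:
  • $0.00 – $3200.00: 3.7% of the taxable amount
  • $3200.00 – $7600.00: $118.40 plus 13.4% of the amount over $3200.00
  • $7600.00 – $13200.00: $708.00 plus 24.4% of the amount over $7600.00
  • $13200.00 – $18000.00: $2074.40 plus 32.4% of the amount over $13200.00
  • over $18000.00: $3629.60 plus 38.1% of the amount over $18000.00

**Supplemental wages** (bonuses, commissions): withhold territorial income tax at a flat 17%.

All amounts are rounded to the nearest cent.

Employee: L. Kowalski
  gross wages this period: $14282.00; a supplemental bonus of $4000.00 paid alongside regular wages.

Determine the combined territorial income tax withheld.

Territorial Income Tax: taxable = $14282.00
  $2074.40 + 32.4% × ($14282.00 − $13200.00) = $2074.40 + 32.4% × $1082.00 = $2424.97
Supplemental (17% flat on bonus): 17% × $4000.00 = $680.00
Total territorial income tax: $2424.97 + $680.00 = $3104.97

$3104.97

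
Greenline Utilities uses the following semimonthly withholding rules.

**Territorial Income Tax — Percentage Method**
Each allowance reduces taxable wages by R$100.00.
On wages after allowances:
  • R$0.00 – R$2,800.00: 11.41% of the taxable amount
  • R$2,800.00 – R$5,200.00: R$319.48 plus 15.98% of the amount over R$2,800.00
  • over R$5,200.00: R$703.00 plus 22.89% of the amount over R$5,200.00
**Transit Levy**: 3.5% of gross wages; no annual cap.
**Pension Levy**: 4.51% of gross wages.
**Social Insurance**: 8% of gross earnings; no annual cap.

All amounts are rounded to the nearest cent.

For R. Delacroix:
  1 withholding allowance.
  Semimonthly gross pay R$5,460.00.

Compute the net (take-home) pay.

Territorial Income Tax: taxable = R$5,460.00 − 1×R$100.00 = R$5,360.00
  R$703.00 + 22.89% × (R$5,360.00 − R$5,200.00) = R$703.00 + 22.89% × R$160.00 = R$739.62
Transit Levy: 3.5% × R$5,460.00 = R$191.10
Pension Levy: 4.51% × R$5,460.00 = R$246.25
Social Insurance: 8% × R$5,460.00 = R$436.80
Total withheld: R$739.62 + R$191.10 + R$246.25 + R$436.80 = R$1,613.77
Net pay: R$5,460.00 − R$1,613.77 = R$3,846.23

R$3,846.23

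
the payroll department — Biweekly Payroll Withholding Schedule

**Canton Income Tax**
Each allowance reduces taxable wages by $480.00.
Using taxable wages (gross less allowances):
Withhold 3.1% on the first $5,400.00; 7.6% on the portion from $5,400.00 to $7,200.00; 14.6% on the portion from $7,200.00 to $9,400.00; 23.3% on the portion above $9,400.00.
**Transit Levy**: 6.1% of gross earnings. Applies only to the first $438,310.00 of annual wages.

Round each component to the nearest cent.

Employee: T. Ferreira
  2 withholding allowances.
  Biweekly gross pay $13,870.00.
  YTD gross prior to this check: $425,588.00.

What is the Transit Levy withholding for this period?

$776.04

Transit Levy: cap $438,310.00 − YTD $425,588.00 = $12,722.00 subject; 6.1% × $12,722.00 = $776.04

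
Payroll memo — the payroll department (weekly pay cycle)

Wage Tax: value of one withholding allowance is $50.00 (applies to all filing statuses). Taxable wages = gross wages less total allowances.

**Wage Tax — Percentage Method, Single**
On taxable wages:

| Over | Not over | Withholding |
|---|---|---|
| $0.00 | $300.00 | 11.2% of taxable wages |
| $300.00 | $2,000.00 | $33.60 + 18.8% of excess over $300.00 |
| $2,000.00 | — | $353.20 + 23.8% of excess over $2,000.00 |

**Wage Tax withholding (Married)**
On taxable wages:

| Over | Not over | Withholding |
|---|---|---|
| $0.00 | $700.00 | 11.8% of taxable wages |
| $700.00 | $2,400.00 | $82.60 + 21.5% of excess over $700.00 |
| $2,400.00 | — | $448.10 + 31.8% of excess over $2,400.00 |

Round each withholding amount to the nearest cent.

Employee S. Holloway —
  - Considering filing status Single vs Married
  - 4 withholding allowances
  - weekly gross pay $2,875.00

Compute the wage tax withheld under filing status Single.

$513.85

Wage Tax (Single): taxable = $2,875.00 − 4×$50.00 = $2,675.00
  $353.20 + 23.8% × ($2,675.00 − $2,000.00) = $353.20 + 23.8% × $675.00 = $513.85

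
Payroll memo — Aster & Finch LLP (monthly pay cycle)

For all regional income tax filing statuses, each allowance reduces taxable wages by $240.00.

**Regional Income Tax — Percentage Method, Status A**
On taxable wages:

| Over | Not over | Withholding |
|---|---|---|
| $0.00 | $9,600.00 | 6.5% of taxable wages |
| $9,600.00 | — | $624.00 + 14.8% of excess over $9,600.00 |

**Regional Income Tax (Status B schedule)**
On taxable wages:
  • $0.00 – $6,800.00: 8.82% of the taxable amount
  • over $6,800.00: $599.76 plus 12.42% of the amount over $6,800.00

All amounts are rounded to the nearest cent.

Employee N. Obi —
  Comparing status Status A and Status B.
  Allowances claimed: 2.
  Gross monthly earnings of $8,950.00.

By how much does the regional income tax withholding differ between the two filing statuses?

Regional Income Tax (Status A): taxable = $8,950.00 − 2×$240.00 = $8,470.00
  6.5% × $8,470.00 = $550.55
Regional Income Tax (Status B): taxable = $8,950.00 − 2×$240.00 = $8,470.00
  $599.76 + 12.42% × ($8,470.00 − $6,800.00) = $599.76 + 12.42% × $1,670.00 = $807.17
Difference: |$550.55 − $807.17| = $256.62 (higher under Status B)

$256.62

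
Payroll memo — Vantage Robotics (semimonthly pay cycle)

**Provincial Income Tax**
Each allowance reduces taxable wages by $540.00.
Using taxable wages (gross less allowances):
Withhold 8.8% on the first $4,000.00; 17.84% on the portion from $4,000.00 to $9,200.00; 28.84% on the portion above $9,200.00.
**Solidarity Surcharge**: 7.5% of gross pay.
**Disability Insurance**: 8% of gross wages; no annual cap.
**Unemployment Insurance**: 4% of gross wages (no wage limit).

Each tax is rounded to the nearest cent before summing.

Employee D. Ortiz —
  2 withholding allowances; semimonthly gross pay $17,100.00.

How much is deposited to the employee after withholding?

$10,518.93

Provincial Income Tax: taxable = $17,100.00 − 2×$540.00 = $16,020.00
  $1,279.68 + 28.84% × ($16,020.00 − $9,200.00) = $1,279.68 + 28.84% × $6,820.00 = $3,246.57
Solidarity Surcharge: 7.5% × $17,100.00 = $1,282.50
Disability Insurance: 8% × $17,100.00 = $1,368.00
Unemployment Insurance: 4% × $17,100.00 = $684.00
Total withheld: $3,246.57 + $1,282.50 + $1,368.00 + $684.00 = $6,581.07
Net pay: $17,100.00 − $6,581.07 = $10,518.93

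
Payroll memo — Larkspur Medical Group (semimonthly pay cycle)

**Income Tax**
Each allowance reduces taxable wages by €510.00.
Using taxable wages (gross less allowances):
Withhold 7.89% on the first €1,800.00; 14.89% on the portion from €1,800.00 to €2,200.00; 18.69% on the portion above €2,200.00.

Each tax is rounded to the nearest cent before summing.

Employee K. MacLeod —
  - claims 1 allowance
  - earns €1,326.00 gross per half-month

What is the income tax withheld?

Income Tax: taxable = €1,326.00 − 1×€510.00 = €816.00
  7.89% × €816.00 = €64.38

€64.38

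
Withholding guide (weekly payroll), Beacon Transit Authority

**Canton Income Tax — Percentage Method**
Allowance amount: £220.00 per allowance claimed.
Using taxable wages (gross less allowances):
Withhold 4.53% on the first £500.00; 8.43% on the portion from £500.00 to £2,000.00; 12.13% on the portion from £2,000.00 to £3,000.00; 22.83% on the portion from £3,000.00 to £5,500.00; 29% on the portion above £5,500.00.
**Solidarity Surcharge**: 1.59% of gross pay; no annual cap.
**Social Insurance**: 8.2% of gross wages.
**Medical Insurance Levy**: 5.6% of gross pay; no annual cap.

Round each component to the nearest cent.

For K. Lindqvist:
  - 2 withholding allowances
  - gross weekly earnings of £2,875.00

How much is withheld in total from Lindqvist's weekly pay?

£644.33

Canton Income Tax: taxable = £2,875.00 − 2×£220.00 = £2,435.00
  £149.10 + 12.13% × (£2,435.00 − £2,000.00) = £149.10 + 12.13% × £435.00 = £201.87
Solidarity Surcharge: 1.59% × £2,875.00 = £45.71
Social Insurance: 8.2% × £2,875.00 = £235.75
Medical Insurance Levy: 5.6% × £2,875.00 = £161.00
Total: £201.87 + £45.71 + £235.75 + £161.00 = £644.33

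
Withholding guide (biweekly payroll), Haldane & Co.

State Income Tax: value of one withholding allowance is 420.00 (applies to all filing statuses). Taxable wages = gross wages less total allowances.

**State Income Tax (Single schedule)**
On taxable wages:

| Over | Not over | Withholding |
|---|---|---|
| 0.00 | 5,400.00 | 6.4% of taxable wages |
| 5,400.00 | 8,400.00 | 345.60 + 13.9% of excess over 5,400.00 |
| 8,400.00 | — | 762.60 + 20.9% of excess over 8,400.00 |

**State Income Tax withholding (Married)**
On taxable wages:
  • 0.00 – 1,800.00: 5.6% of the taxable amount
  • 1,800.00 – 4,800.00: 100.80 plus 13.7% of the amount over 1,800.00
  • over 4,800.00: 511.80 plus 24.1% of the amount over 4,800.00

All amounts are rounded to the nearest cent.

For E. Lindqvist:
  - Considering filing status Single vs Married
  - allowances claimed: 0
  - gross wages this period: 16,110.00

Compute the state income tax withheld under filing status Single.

State Income Tax (Single): taxable = 16,110.00
  762.60 + 20.9% × (16,110.00 − 8,400.00) = 762.60 + 20.9% × 7,710.00 = 2,373.99

2,373.99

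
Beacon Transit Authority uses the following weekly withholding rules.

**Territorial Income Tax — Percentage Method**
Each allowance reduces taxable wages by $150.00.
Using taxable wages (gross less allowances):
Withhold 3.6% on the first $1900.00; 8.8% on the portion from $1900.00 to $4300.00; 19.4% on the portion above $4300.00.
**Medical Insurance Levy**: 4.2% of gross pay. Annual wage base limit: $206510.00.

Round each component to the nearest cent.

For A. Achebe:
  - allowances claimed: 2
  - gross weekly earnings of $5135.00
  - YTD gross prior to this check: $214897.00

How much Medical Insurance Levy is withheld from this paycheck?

$0.00

Medical Insurance Levy: YTD $214897.00 ≥ cap $206510.00 → $0.00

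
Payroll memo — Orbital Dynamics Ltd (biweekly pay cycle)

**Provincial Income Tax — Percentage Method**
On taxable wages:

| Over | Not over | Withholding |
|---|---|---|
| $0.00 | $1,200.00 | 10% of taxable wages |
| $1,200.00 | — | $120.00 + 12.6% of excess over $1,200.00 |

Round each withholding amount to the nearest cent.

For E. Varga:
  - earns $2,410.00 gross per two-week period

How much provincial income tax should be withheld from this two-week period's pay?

Provincial Income Tax: taxable = $2,410.00
  $120.00 + 12.6% × ($2,410.00 − $1,200.00) = $120.00 + 12.6% × $1,210.00 = $272.46

$272.46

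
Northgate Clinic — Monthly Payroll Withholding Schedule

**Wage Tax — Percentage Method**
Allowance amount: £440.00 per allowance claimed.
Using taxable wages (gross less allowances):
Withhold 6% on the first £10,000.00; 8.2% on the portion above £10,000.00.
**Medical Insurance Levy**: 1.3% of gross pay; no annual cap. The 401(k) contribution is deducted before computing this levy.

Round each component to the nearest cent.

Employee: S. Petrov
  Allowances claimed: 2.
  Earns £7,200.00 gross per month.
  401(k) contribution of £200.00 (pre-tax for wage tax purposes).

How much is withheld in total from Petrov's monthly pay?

£458.20

Wage Tax: taxable = £7,200.00 − £200.00 − 2×£440.00 = £6,120.00
  6% × £6,120.00 = £367.20
Medical Insurance Levy: 1.3% × £7,000.00 = £91.00
Total: £367.20 + £91.00 = £458.20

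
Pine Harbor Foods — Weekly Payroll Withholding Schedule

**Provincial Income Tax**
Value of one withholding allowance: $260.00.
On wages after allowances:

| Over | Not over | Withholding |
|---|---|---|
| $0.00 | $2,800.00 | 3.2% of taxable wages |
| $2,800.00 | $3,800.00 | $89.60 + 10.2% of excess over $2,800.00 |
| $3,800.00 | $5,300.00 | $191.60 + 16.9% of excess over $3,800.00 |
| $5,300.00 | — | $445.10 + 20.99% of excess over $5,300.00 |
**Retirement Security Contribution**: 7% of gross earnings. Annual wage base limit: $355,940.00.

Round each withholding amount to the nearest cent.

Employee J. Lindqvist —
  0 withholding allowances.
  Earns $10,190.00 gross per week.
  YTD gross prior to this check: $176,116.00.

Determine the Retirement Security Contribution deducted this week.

$713.30

Retirement Security Contribution: 7% × $10,190.00 = $713.30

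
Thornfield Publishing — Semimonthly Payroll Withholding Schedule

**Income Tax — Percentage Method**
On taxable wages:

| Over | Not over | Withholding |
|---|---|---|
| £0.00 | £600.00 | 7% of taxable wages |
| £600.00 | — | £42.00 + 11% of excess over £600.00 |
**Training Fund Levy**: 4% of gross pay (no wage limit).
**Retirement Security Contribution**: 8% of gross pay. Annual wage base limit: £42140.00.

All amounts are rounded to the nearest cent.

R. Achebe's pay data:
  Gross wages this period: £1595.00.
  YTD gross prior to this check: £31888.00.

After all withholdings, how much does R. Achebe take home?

£1252.15

Income Tax: taxable = £1595.00
  £42.00 + 11% × (£1595.00 − £600.00) = £42.00 + 11% × £995.00 = £151.45
Training Fund Levy: 4% × £1595.00 = £63.80
Retirement Security Contribution: 8% × £1595.00 = £127.60
Total withheld: £151.45 + £63.80 + £127.60 = £342.85
Net pay: £1595.00 − £342.85 = £1252.15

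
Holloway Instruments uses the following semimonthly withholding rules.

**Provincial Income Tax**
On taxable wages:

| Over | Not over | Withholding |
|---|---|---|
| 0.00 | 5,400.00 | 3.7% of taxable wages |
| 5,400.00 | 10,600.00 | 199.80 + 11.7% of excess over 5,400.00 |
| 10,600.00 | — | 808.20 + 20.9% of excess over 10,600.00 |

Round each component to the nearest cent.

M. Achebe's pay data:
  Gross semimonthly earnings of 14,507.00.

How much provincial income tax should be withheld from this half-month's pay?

1,624.76

Provincial Income Tax: taxable = 14,507.00
  808.20 + 20.9% × (14,507.00 − 10,600.00) = 808.20 + 20.9% × 3,907.00 = 1,624.76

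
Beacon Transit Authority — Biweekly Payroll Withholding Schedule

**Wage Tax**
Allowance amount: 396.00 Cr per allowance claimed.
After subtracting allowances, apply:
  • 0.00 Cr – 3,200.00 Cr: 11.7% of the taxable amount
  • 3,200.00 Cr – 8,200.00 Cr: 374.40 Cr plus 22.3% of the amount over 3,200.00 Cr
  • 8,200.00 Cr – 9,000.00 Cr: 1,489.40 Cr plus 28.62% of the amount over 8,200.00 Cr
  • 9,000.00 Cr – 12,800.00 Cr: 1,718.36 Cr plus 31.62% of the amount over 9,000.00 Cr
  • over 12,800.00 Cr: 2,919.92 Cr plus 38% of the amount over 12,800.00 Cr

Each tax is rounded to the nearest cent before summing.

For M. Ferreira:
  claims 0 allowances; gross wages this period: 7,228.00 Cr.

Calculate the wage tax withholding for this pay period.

1,272.64 Cr

Wage Tax: taxable = 7,228.00 Cr
  374.40 Cr + 22.3% × (7,228.00 Cr − 3,200.00 Cr) = 374.40 Cr + 22.3% × 4,028.00 Cr = 1,272.64 Cr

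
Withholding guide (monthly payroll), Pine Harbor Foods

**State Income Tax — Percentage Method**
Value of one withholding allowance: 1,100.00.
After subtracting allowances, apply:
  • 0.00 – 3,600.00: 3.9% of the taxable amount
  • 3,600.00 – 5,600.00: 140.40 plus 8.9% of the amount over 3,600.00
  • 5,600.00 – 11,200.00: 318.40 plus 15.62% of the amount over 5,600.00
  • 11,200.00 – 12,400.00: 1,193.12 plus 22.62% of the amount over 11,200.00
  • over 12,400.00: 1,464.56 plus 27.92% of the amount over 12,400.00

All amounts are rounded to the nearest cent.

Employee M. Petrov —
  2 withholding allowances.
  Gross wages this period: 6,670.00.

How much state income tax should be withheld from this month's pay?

217.83

State Income Tax: taxable = 6,670.00 − 2×1,100.00 = 4,470.00
  140.40 + 8.9% × (4,470.00 − 3,600.00) = 140.40 + 8.9% × 870.00 = 217.83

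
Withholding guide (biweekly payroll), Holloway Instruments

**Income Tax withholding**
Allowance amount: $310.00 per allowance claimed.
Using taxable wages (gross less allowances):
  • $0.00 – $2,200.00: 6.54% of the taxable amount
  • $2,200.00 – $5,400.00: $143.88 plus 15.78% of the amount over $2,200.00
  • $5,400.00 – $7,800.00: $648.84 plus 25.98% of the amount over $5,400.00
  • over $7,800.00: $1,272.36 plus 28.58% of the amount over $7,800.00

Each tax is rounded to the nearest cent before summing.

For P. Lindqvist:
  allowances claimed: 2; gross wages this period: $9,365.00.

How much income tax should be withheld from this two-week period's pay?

$1,542.44

Income Tax: taxable = $9,365.00 − 2×$310.00 = $8,745.00
  $1,272.36 + 28.58% × ($8,745.00 − $7,800.00) = $1,272.36 + 28.58% × $945.00 = $1,542.44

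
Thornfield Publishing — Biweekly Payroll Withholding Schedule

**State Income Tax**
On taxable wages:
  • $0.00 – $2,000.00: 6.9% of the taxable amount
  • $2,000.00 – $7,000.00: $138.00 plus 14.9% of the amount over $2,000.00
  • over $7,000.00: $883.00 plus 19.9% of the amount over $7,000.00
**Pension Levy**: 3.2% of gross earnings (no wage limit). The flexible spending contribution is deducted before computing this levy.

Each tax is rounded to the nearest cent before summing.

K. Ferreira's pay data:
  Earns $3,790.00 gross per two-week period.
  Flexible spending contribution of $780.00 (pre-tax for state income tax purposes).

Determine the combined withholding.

State Income Tax: taxable = $3,790.00 − $780.00 = $3,010.00
  $138.00 + 14.9% × ($3,010.00 − $2,000.00) = $138.00 + 14.9% × $1,010.00 = $288.49
Pension Levy: 3.2% × $3,010.00 = $96.32
Total: $288.49 + $96.32 = $384.81

$384.81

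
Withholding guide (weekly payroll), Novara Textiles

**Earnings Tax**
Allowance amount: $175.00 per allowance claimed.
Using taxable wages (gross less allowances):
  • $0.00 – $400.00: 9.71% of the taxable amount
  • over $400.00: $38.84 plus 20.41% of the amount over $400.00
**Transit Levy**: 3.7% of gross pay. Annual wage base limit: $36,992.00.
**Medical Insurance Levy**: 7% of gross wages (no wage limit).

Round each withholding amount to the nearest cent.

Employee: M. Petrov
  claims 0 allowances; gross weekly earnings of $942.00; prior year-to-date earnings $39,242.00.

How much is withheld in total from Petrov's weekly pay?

$215.40

Earnings Tax: taxable = $942.00
  $38.84 + 20.41% × ($942.00 − $400.00) = $38.84 + 20.41% × $542.00 = $149.46
Transit Levy: YTD $39,242.00 ≥ cap $36,992.00 → $0.00
Medical Insurance Levy: 7% × $942.00 = $65.94
Total: $149.46 + $0.00 + $65.94 = $215.40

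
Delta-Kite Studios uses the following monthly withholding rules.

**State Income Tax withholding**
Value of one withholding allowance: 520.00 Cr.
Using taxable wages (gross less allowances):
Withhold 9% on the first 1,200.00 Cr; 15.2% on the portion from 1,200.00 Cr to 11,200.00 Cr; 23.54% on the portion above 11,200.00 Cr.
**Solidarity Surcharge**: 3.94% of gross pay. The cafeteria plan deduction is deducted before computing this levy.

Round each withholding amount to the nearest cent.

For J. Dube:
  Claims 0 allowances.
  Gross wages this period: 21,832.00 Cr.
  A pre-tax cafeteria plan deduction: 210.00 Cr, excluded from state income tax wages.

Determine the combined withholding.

4,933.25 Cr

State Income Tax: taxable = 21,832.00 Cr − 210.00 Cr = 21,622.00 Cr
  1,628.00 Cr + 23.54% × (21,622.00 Cr − 11,200.00 Cr) = 1,628.00 Cr + 23.54% × 10,422.00 Cr = 4,081.34 Cr
Solidarity Surcharge: 3.94% × 21,622.00 Cr = 851.91 Cr
Total: 4,081.34 Cr + 851.91 Cr = 4,933.25 Cr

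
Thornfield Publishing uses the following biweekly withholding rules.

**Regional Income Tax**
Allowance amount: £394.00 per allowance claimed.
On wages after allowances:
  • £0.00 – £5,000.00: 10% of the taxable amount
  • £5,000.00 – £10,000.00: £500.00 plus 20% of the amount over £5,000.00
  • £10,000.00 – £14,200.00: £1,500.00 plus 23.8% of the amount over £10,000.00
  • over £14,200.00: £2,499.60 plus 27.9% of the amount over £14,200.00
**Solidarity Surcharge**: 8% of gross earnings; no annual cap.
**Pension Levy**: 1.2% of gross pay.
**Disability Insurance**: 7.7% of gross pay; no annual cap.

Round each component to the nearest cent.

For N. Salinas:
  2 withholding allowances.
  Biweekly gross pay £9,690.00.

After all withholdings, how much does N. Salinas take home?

Regional Income Tax: taxable = £9,690.00 − 2×£394.00 = £8,902.00
  £500.00 + 20% × (£8,902.00 − £5,000.00) = £500.00 + 20% × £3,902.00 = £1,280.40
Solidarity Surcharge: 8% × £9,690.00 = £775.20
Pension Levy: 1.2% × £9,690.00 = £116.28
Disability Insurance: 7.7% × £9,690.00 = £746.13
Total withheld: £1,280.40 + £775.20 + £116.28 + £746.13 = £2,918.01
Net pay: £9,690.00 − £2,918.01 = £6,771.99

£6,771.99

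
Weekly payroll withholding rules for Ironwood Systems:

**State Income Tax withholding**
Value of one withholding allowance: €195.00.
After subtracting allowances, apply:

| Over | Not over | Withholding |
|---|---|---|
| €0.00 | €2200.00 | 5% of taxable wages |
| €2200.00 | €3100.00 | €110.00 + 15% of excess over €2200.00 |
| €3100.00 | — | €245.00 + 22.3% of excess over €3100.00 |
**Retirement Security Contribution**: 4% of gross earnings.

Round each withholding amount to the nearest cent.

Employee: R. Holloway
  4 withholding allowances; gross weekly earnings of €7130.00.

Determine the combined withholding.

€1254.95

State Income Tax: taxable = €7130.00 − 4×€195.00 = €6350.00
  €245.00 + 22.3% × (€6350.00 − €3100.00) = €245.00 + 22.3% × €3250.00 = €969.75
Retirement Security Contribution: 4% × €7130.00 = €285.20
Total: €969.75 + €285.20 = €1254.95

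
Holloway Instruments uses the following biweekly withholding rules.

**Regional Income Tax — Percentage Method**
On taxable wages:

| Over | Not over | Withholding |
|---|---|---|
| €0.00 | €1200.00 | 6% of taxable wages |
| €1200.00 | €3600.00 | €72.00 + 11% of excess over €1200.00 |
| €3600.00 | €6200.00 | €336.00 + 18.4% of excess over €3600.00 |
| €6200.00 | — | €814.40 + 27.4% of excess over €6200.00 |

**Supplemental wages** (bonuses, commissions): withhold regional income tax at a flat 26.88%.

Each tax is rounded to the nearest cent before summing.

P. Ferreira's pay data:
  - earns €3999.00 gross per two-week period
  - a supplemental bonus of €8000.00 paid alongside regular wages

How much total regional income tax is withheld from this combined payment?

Regional Income Tax: taxable = €3999.00
  €336.00 + 18.4% × (€3999.00 − €3600.00) = €336.00 + 18.4% × €399.00 = €409.42
Supplemental (26.88% flat on bonus): 26.88% × €8000.00 = €2150.40
Total regional income tax: €409.42 + €2150.40 = €2559.82

€2559.82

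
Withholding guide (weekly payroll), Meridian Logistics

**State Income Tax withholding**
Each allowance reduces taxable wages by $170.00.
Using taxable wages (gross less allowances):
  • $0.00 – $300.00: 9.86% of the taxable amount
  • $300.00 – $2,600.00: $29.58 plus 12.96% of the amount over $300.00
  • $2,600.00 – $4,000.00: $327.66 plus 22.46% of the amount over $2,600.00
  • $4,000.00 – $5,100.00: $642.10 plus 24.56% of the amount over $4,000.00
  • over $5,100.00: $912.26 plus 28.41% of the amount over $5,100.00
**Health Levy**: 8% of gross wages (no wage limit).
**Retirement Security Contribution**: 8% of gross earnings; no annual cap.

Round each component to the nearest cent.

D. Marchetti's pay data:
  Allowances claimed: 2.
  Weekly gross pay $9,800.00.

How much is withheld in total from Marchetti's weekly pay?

$3,718.94

State Income Tax: taxable = $9,800.00 − 2×$170.00 = $9,460.00
  $912.26 + 28.41% × ($9,460.00 − $5,100.00) = $912.26 + 28.41% × $4,360.00 = $2,150.94
Health Levy: 8% × $9,800.00 = $784.00
Retirement Security Contribution: 8% × $9,800.00 = $784.00
Total: $2,150.94 + $784.00 + $784.00 = $3,718.94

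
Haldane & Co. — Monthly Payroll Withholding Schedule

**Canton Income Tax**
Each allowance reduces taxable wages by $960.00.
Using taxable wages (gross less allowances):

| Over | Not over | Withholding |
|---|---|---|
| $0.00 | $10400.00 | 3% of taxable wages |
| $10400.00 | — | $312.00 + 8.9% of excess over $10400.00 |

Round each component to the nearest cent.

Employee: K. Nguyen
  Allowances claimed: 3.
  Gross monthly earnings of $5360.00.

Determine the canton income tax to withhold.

$74.40

Canton Income Tax: taxable = $5360.00 − 3×$960.00 = $2480.00
  3% × $2480.00 = $74.40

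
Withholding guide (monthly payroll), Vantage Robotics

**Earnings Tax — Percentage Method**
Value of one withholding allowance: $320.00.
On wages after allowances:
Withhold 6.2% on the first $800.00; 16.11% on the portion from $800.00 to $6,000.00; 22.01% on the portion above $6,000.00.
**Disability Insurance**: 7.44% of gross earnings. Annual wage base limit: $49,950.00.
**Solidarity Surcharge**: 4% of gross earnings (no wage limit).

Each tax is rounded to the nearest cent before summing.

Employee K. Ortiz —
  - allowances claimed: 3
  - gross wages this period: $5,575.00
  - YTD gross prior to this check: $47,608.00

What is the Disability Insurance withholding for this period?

Disability Insurance: cap $49,950.00 − YTD $47,608.00 = $2,342.00 subject; 7.44% × $2,342.00 = $174.24

$174.24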